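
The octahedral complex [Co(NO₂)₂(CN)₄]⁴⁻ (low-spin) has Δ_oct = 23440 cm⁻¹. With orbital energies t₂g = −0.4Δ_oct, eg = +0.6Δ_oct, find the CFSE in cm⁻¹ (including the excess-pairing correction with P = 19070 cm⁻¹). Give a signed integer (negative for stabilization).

-23122

Ligand charges: 2×(-1) from NO₂⁻ and 4×(-1) from CN⁻ sum to -6; with overall charge -4, Co is +2.
Group 9 minus oxidation state +2 gives a d⁷ configuration for Co²⁺.
Electron filling gives t₂g⁶ eg¹.
The orbital stabilization is -1.8Δ_oct = -1.8 × 23440 = -42192 cm⁻¹.
High-spin d⁷ would be t₂g⁵ eg² with 2 pairs; low-spin has 3, so 1 excess pair costs +1P = +19070 cm⁻¹.
Overall CFSE = -42192 + 19070 = -23122 cm⁻¹.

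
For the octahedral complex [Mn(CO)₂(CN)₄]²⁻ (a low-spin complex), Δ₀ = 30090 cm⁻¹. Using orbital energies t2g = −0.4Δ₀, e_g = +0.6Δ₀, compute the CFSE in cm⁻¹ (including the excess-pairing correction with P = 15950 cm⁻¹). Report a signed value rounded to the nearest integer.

-28280

Ligand charges: 2×(+0) from CO and 4×(-1) from CN⁻ sum to -4; with overall charge -2, Mn is +2.
Group 7 minus oxidation state +2 gives a d⁵ configuration for Mn²⁺.
The d⁵ electrons fill as t2g^5 e_g^0.
The orbital stabilization is -2.0Δ₀ = -2.0 × 30090 = -60180 cm⁻¹.
Pairing penalty: 2 pairs vs 0 in the high-spin reference → 2 extra × P = 31900 cm⁻¹.
Combining: -60180 + 31900 = -28280 cm⁻¹.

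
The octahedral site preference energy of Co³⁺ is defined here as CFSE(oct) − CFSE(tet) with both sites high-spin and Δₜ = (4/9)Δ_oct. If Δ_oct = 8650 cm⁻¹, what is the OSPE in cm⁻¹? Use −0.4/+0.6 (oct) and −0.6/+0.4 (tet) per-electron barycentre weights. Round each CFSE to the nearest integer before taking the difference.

-1153

Group 9 minus oxidation state +3 gives a d⁶ configuration for Co³⁺.
Octahedral (high-spin): t2g^4 e_g^2, CFSE = 4(−0.4) + 2(+0.6) = -0.4Δ_oct = -0.4 × 8650 = -3460 cm⁻¹.
Tetrahedral: e^3 t2^3, CFSE = 3(−0.6) + 3(+0.4) = -0.6Δₜ = -0.6 × (4/9) × 8650 = -2307 cm⁻¹.
Subtracting, OSPE = -3460 − (-2307) = -1153 cm⁻¹.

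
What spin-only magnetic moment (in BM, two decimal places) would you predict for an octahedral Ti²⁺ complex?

Ti²⁺: group 4, so d-count = 4 − 2 = 2.
For octahedral d² the high- and low-spin configurations coincide.
Configuration: t₂g² eg⁰ → 2 unpaired electrons.
μ(spin-only) = √[2(2+2)] = √8 ≈ 2.83 BM.

2.83 BM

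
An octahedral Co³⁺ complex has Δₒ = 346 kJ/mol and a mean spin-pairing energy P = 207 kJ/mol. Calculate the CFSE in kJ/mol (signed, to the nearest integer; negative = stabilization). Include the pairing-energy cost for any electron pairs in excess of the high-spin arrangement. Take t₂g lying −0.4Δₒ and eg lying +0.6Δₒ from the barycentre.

Co³⁺: group 9, so d-count = 9 − 3 = 6.
Since Δₒ = 346 kJ/mol > P = 207 kJ/mol, the complex adopts the low-spin configuration.
Configuration: t₂g⁶ eg⁰.
Orbital CFSE = -2.4Δₒ = -2.4 × 346 = -830 kJ/mol.
Excess pairs vs high-spin: 3 − 1 = 2; pairing cost = +414 kJ/mol.
Net CFSE = -830 + 414 = -416 kJ/mol.

-416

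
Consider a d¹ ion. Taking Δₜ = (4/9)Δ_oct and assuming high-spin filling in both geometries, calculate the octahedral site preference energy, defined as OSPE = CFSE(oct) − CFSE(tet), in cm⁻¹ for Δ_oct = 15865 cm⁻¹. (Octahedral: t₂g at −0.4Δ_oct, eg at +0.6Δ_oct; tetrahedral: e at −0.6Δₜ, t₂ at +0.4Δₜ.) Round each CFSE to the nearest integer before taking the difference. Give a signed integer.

-2115

Octahedral high-spin t2g^1 e_g^0: CFSE = -0.4 × 15865 = -6346 cm⁻¹.
Tetrahedral: e^1 t2^0, CFSE = 1(−0.6) + 0(+0.4) = -0.6Δₜ = -0.6 × (4/9) × 15865 = -4231 cm⁻¹.
Subtracting, OSPE = -6346 − (-4231) = -2115 cm⁻¹.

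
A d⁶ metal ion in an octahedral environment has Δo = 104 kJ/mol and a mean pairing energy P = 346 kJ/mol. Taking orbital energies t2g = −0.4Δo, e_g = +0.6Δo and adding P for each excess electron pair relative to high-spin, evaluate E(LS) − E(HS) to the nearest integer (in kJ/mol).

484

In the high-spin limit (t2g^4 e_g^2) the orbital term is -0.4Δo = -42 kJ/mol, with no excess pairing.
Low-spin t2g^6 e_g^0 gives -2.4Δo = -250 kJ/mol, but forming 2 extra pairs costs 2P = 692 kJ/mol, so E(LS) = -250 + 692 = 442 kJ/mol.
The difference is 442 − (-42) = 484 kJ/mol, so high-spin lies lower.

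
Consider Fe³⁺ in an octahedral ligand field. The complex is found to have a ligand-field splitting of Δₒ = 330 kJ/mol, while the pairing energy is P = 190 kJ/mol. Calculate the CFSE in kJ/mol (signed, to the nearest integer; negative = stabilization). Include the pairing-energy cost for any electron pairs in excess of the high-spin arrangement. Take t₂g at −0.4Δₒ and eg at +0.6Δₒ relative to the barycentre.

-280

Fe³⁺: group 8, so d-count = 8 − 3 = 5.
Since Δₒ = 330 kJ/mol > P = 190 kJ/mol, the complex adopts the low-spin configuration.
Filling d⁵ accordingly: t₂g⁵ eg⁰.
Orbital CFSE = -2.0Δₒ = -2.0 × 330 = -660 kJ/mol.
Excess pairs vs high-spin: 2 − 0 = 2; pairing cost = +380 kJ/mol.
Net CFSE = -660 + 380 = -280 kJ/mol.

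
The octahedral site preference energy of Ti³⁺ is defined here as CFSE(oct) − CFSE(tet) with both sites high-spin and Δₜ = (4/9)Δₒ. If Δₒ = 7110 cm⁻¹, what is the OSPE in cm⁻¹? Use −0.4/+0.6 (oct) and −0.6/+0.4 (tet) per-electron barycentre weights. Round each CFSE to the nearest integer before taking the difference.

-948

Ti³⁺: group 4, so d-count = 4 − 3 = 1.
Octahedral high-spin t₂g¹ eg⁰: CFSE = -0.4 × 7110 = -2844 cm⁻¹.
Tetrahedral e¹ t₂⁰ gives -0.6Δₜ = -0.6 × (4/9) × 7110 = -1896 cm⁻¹.
OSPE = -2844 − (-1896) = -948 cm⁻¹.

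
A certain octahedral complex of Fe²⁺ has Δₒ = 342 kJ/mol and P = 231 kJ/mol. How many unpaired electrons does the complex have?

0

Fe is in group 8, so Fe²⁺ is d⁶ (8 − 2 = 6).
Since Δₒ = 342 kJ/mol > P = 231 kJ/mol, the complex adopts the low-spin configuration.
Configuration: t₂g⁶ eg⁰.
Unpaired electrons: 0.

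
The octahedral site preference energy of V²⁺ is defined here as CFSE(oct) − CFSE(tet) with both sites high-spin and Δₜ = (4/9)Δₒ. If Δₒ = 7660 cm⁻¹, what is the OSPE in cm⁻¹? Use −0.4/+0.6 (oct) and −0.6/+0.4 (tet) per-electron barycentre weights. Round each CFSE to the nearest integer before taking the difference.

V is in group 5, so V²⁺ is d³ (5 − 2 = 3).
Octahedral high-spin t₂g³ eg⁰: CFSE = -1.2 × 7660 = -9192 cm⁻¹.
In a tetrahedral site the filling is e² t₂¹: CFSE(tet) = -0.8Δₜ = -0.8 × (4/9)(7660) = -2724 cm⁻¹.
OSPE = CFSE(oct) − CFSE(tet) = -9192 − (-2724) = -6468 cm⁻¹.

-6468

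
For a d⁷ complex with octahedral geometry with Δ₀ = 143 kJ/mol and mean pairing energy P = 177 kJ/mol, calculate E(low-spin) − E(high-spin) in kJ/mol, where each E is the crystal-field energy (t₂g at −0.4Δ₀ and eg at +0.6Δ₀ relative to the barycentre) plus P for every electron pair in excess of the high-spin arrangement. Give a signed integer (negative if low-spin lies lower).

34

In the high-spin limit (t₂g⁵ eg²) the orbital term is -0.8Δ₀ = -114 kJ/mol, with no excess pairing.
Low-spin: t₂g⁶ eg¹, orbital CFSE = -1.8Δ₀ = -257 kJ/mol; plus 1 excess pair × P = +177 kJ/mol; total -80 kJ/mol.
Thus E(LS) − E(HS) = 34 kJ/mol.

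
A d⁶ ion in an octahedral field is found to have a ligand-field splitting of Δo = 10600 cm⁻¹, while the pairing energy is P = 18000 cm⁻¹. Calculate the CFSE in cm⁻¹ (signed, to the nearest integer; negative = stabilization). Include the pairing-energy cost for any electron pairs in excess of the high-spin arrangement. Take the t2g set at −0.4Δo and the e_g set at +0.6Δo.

-4240

With Δo < P the complex is high-spin.
Configuration: t2g^4 e_g^2.
Orbital CFSE = -0.4Δo = -0.4 × 10600 = -4240 cm⁻¹.
High-spin has no excess pairs, so no pairing correction applies.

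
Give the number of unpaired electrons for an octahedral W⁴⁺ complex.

W⁴⁺: group 6, so d-count = 6 − 4 = 2.
Configuration: t2g^2 e_g^0, giving 2 unpaired electrons.

2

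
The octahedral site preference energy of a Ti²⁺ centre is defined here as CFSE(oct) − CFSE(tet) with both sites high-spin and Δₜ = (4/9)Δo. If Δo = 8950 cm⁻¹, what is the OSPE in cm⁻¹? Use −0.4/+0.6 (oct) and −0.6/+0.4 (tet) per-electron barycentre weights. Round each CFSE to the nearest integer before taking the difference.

Ti²⁺: group 4, so d-count = 4 − 2 = 2.
Octahedral (high-spin): t₂g² eg⁰, CFSE = 2(−0.4) + 0(+0.6) = -0.8Δo = -0.8 × 8950 = -7160 cm⁻¹.
Tetrahedral e² t₂⁰ gives -1.2Δₜ = -1.2 × (4/9) × 8950 = -4773 cm⁻¹.
Subtracting, OSPE = -7160 − (-4773) = -2387 cm⁻¹.

-2387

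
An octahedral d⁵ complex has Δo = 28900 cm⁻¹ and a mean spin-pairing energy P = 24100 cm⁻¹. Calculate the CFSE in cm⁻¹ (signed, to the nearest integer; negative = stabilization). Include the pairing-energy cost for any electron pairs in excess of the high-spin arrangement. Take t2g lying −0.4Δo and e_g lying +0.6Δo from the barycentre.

-9600

With Δo > P the complex is low-spin.
Filling d⁵ accordingly: t2g^5 e_g^0.
Orbital CFSE = -2.0Δo = -2.0 × 28900 = -57800 cm⁻¹.
Excess pairs vs high-spin: 2 − 0 = 2; pairing cost = +48200 cm⁻¹.
Net CFSE = -57800 + 48200 = -9600 cm⁻¹.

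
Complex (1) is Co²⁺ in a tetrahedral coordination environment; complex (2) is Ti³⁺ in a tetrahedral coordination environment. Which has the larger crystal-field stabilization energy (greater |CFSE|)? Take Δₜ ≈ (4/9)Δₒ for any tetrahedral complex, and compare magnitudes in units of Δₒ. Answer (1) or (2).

(1)

(1): Co²⁺: group 9, so d-count = 9 − 2 = 7; With tetrahedral geometry the complex is necessarily high-spin; e^4 t2^3, CFSE = -1.2Δₜ ≈ -0.53Δₒ.
(2): Group 4 minus oxidation state +3 gives a d¹ configuration for Ti³⁺; Tetrahedral splitting is small, so the complex is high-spin; e¹ t₂⁰, CFSE = -0.6Δₜ ≈ -0.27Δₒ.
So (1) has the larger |CFSE|.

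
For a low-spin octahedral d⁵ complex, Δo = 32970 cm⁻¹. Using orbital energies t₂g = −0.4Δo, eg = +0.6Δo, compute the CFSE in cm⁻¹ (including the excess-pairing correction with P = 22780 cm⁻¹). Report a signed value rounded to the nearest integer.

-20380

Electron filling gives t₂g⁵ eg⁰.
The orbital stabilization is -2.0Δo = -2.0 × 32970 = -65940 cm⁻¹.
High-spin d⁵ would be t₂g³ eg² with 0 pairs; low-spin has 2, so 2 excess pairs cost +2P = +45560 cm⁻¹.
Overall CFSE = -65940 + 45560 = -20380 cm⁻¹.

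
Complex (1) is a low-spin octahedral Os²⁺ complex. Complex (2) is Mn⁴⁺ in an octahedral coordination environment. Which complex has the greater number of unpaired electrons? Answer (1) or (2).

(1): Os²⁺: group 8, so d-count = 8 − 2 = 6; t2g^6 e_g^0 → 0 unpaired.
(2): Mn sits in group 7; removing 4 electrons leaves Mn⁴⁺ with 7 − 4 = 3 d electrons; For octahedral d³ the high- and low-spin configurations coincide; t₂g³ eg⁰ → 3 unpaired.
So (2) has more unpaired electrons.

(2)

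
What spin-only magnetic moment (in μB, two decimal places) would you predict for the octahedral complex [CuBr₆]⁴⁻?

1.73 μB

Each Br⁻ contributes -1; 6 × (-1) = -6. With overall charge -4, Cu is in the +2 oxidation state.
Cu is in group 11, so Cu²⁺ is d⁹ (11 − 2 = 9).
Configuration: t₂g⁶ eg³ → 1 unpaired electron.
μ(spin-only) = √[1(1+2)] = √3 ≈ 1.73 μB.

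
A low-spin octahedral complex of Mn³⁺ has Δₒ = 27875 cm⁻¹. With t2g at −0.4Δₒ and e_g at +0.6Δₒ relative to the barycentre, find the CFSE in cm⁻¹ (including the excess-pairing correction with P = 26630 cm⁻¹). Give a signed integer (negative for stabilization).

Mn is in group 7, so Mn³⁺ is d⁴ (7 − 3 = 4).
Electron filling gives t2g^4 e_g^0.
Orbital CFSE = 4(-0.4) + 0(0.6) = -1.6Δₒ = -1.6 × 27875 = -44600 cm⁻¹.
Pairing penalty: 1 pair vs 0 in the high-spin reference → 1 extra × P = 26630 cm⁻¹.
Net CFSE = -44600 + 26630 = -17970 cm⁻¹.

-17970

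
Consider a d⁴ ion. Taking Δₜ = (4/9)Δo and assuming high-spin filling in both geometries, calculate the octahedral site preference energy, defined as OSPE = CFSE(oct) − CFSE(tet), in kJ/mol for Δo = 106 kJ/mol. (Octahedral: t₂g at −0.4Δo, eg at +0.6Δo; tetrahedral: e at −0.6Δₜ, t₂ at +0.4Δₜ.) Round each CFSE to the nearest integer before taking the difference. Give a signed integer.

-45

Octahedral (high-spin): t₂g³ eg¹, CFSE = 3(−0.4) + 1(+0.6) = -0.6Δo = -0.6 × 106 = -64 kJ/mol.
Tetrahedral: e² t₂², CFSE = 2(−0.6) + 2(+0.4) = -0.4Δₜ = -0.4 × (4/9) × 106 = -19 kJ/mol.
Subtracting, OSPE = -64 − (-19) = -45 kJ/mol.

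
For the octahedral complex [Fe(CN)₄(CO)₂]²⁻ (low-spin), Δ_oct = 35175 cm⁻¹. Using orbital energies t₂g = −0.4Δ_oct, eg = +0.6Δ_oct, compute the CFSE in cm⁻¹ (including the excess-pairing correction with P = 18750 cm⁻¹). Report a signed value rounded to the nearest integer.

-46920

Ligand charges: 4×(-1) from CN⁻ and 2×(+0) from CO sum to -4; with overall charge -2, Fe is +2.
Group 8 minus oxidation state +2 gives a d⁶ configuration for Fe²⁺.
Configuration: t₂g⁶ eg⁰.
The orbital stabilization is -2.4Δ_oct = -2.4 × 35175 = -84420 cm⁻¹.
Relative to high-spin t₂g⁴ eg² (1 paired), the low-spin configuration has 2 additional pairs, contributing +2 × 18750 = +37500 cm⁻¹.
Combining: -84420 + 37500 = -46920 cm⁻¹.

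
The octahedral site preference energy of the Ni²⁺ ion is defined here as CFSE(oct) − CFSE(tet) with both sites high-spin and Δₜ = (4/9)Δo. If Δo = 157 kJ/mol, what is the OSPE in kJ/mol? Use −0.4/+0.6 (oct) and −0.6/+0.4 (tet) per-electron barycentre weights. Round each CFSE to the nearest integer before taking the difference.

Group 10 minus oxidation state +2 gives a d⁸ configuration for Ni²⁺.
In an octahedral site d⁸ (HS) is t2g^6 e_g^2, giving CFSE(oct) = -1.2Δo = -188 kJ/mol.
In a tetrahedral site the filling is e^4 t2^4: CFSE(tet) = -0.8Δₜ = -0.8 × (4/9)(157) = -56 kJ/mol.
OSPE = -188 − (-56) = -132 kJ/mol.

-132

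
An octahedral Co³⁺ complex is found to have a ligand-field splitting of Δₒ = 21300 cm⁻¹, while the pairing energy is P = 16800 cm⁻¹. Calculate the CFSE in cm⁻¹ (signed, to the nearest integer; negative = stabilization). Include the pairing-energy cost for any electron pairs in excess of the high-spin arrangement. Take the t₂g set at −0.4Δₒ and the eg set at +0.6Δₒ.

Co sits in group 9; removing 3 electrons leaves Co³⁺ with 9 − 3 = 6 d electrons.
Since Δₒ = 21300 cm⁻¹ > P = 16800 cm⁻¹, the complex adopts the low-spin configuration.
Filling d⁶ accordingly: t₂g⁶ eg⁰.
Orbital CFSE = -2.4Δₒ = -2.4 × 21300 = -51120 cm⁻¹.
Excess pairs vs high-spin: 3 − 1 = 2; pairing cost = +33600 cm⁻¹.
Net CFSE = -51120 + 33600 = -17520 cm⁻¹.

-17520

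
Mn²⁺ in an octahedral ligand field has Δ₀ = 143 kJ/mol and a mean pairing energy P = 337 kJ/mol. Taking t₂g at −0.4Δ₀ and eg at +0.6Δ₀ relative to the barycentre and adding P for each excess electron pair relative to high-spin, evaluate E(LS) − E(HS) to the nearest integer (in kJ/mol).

388

Mn is in group 7, so Mn²⁺ is d⁵ (7 − 2 = 5).
High-spin: t₂g³ eg², CFSE = 0.0Δ₀ = 0 kJ/mol.
For low-spin the configuration is t₂g⁵ eg⁰: orbital energy -2.0 × 143 = -286 kJ/mol, and 2 additional pairs relative to high-spin add 674 kJ/mol, giving 388 kJ/mol.
The difference is 388 − (0) = 388 kJ/mol, so high-spin lies lower.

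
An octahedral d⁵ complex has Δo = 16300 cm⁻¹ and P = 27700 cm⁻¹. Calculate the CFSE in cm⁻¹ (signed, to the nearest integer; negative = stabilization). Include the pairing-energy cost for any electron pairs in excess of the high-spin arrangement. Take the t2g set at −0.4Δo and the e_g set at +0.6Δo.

0

Δo < P, so pairing is avoided: the ground state is high-spin.
That gives t2g^3 e_g^2.
Orbital CFSE = 0.0Δo = 0.0 × 16300 = 0 cm⁻¹.
High-spin has no excess pairs, so no pairing correction applies.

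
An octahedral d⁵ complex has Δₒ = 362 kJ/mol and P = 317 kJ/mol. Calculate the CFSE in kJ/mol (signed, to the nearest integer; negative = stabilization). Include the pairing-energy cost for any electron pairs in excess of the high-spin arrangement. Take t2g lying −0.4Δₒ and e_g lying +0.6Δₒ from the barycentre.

-90

Here Δₒ > P (362 > 317), so the low-spin state is favoured.
Filling d⁵ accordingly: t2g^5 e_g^0.
Orbital CFSE = -2.0Δₒ = -2.0 × 362 = -724 kJ/mol.
Excess pairs vs high-spin: 2 − 0 = 2; pairing cost = +634 kJ/mol.
Net CFSE = -724 + 634 = -90 kJ/mol.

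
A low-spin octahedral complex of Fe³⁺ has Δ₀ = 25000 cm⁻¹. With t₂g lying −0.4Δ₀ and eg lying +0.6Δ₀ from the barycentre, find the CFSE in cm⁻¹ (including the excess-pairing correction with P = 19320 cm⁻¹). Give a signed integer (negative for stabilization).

Fe is in group 8, so Fe³⁺ is d⁵ (8 − 3 = 5).
Configuration: t₂g⁵ eg⁰.
Orbital CFSE = 5(-0.4) + 0(0.6) = -2.0Δ₀ = -2.0 × 25000 = -50000 cm⁻¹.
High-spin d⁵ would be t₂g³ eg² with 0 pairs; low-spin has 2, so 2 excess pairs cost +2P = +38640 cm⁻¹.
Overall CFSE = -50000 + 38640 = -11360 cm⁻¹.

-11360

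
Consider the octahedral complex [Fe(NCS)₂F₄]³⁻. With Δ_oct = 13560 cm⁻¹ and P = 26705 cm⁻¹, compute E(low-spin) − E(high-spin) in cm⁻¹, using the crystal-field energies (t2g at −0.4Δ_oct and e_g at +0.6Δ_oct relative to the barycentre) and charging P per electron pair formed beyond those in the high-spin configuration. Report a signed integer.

Ligand charges: 2×(-1) from NCS⁻ and 4×(-1) from F⁻ sum to -6; with overall charge -3, Fe is +3.
Fe is in group 8, so Fe³⁺ is d⁵ (8 − 3 = 5).
In the high-spin limit (t2g^3 e_g^2) the orbital term is 0.0Δ_oct = 0 cm⁻¹, with no excess pairing.
Low-spin t2g^5 e_g^0 gives -2.0Δ_oct = -27120 cm⁻¹, but forming 2 extra pairs costs 2P = 53410 cm⁻¹, so E(LS) = -27120 + 53410 = 26290 cm⁻¹.
E(LS) − E(HS) = 26290 − (0) = 26290 cm⁻¹.

26290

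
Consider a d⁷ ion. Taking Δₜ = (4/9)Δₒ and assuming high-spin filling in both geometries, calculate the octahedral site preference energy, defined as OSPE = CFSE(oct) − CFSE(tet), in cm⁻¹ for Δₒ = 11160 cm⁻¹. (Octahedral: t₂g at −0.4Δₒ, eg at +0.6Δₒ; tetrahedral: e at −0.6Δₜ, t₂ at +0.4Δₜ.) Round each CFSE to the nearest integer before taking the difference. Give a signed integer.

Octahedral (high-spin): t₂g⁵ eg², CFSE = 5(−0.4) + 2(+0.6) = -0.8Δₒ = -0.8 × 11160 = -8928 cm⁻¹.
In a tetrahedral site the filling is e⁴ t₂³: CFSE(tet) = -1.2Δₜ = -1.2 × (4/9)(11160) = -5952 cm⁻¹.
Subtracting, OSPE = -8928 − (-5952) = -2976 cm⁻¹.

-2976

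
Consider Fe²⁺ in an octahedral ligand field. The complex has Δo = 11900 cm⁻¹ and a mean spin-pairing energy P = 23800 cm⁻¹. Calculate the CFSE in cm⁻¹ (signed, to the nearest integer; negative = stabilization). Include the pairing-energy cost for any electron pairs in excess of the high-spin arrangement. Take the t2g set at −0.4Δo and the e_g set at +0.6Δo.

Fe²⁺: group 8, so d-count = 8 − 2 = 6.
With Δo < P the complex is high-spin.
That gives t2g^4 e_g^2.
Orbital CFSE = -0.4Δo = -0.4 × 11900 = -4760 cm⁻¹.
High-spin has no excess pairs, so no pairing correction applies.

-4760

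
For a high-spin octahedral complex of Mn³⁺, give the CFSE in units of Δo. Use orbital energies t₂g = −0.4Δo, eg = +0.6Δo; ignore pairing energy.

-0.6 Δo

Mn is in group 7, so Mn³⁺ is d⁴ (7 − 3 = 4).
Configuration: t₂g³ eg¹.
CFSE = 3(-0.4Δo) + 1(0.6Δo) = -1.2Δo + 0.6Δo = -0.6Δo.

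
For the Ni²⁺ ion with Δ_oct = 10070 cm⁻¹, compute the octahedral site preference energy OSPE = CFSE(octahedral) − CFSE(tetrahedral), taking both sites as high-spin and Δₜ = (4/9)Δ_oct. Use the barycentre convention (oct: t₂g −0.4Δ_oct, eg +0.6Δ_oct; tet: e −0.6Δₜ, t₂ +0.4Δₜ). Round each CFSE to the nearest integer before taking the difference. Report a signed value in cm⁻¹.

-8504

Ni²⁺: group 10, so d-count = 10 − 2 = 8.
Octahedral high-spin t₂g⁶ eg²: CFSE = -1.2 × 10070 = -12084 cm⁻¹.
In a tetrahedral site the filling is e⁴ t₂⁴: CFSE(tet) = -0.8Δₜ = -0.8 × (4/9)(10070) = -3580 cm⁻¹.
Subtracting, OSPE = -12084 − (-3580) = -8504 cm⁻¹.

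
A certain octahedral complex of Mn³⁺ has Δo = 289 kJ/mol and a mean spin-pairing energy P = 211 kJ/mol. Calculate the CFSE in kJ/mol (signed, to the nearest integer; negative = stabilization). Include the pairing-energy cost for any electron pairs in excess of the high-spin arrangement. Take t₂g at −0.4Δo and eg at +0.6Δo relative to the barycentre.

Mn is in group 7, so Mn³⁺ is d⁴ (7 − 3 = 4).
With Δo > P the complex is low-spin.
Configuration: t₂g⁴ eg⁰.
Orbital CFSE = -1.6Δo = -1.6 × 289 = -462 kJ/mol.
Excess pairs vs high-spin: 1 − 0 = 1; pairing cost = +211 kJ/mol.
Net CFSE = -462 + 211 = -251 kJ/mol.

-251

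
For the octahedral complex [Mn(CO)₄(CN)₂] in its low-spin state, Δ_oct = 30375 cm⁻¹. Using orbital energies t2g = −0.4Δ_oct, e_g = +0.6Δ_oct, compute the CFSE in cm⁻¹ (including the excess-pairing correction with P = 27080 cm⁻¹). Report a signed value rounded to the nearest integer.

-6590

Ligand charges: 4×(+0) from CO and 2×(-1) from CN⁻ sum to -2; with overall charge +0, Mn is +2.
Mn sits in group 7; removing 2 electrons leaves Mn²⁺ with 7 − 2 = 5 d electrons.
The d⁵ electrons fill as t2g^5 e_g^0.
CFSE(orbital) = 5×(-0.4Δ_oct) + 0×(0.6Δ_oct) = -2.0Δ_oct; with Δ_oct = 30375 cm⁻¹ that is -60750 cm⁻¹.
Relative to high-spin t2g^3 e_g^2 (0 paired), the low-spin configuration has 2 additional pairs, contributing +2 × 27080 = +54160 cm⁻¹.
Net CFSE = -60750 + 54160 = -6590 cm⁻¹.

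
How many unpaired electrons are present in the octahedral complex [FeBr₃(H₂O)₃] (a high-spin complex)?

5

Ligand charges: 3×(-1) from Br⁻ and 3×(+0) from H₂O sum to -3; with overall charge +0, Fe is +3.
Group 8 minus oxidation state +3 gives a d⁵ configuration for Fe³⁺.
Configuration: t₂g³ eg², giving 5 unpaired electrons.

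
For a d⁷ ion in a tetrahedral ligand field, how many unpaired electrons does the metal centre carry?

3

Tetrahedral splitting is small, so the complex is high-spin.
Configuration: e⁴ t₂³, giving 3 unpaired electrons.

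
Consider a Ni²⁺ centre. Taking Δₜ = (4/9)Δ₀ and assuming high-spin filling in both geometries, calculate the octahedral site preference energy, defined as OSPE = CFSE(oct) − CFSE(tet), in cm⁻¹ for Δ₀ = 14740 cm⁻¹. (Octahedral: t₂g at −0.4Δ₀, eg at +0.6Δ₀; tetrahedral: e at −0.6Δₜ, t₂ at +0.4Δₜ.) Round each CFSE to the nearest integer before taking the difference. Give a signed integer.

Group 10 minus oxidation state +2 gives a d⁸ configuration for Ni²⁺.
Octahedral high-spin t2g^6 e_g^2: CFSE = -1.2 × 14740 = -17688 cm⁻¹.
Tetrahedral: e^4 t2^4, CFSE = 4(−0.6) + 4(+0.4) = -0.8Δₜ = -0.8 × (4/9) × 14740 = -5241 cm⁻¹.
OSPE = CFSE(oct) − CFSE(tet) = -17688 − (-5241) = -12447 cm⁻¹.

-12447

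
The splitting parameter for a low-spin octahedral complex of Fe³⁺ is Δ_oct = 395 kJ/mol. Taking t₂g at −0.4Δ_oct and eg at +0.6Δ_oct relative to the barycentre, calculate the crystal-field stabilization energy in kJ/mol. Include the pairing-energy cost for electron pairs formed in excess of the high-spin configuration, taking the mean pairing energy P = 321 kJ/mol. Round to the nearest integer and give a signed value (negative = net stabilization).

-148

Fe is in group 8, so Fe³⁺ is d⁵ (8 − 3 = 5).
Configuration: t₂g⁵ eg⁰.
Orbital CFSE = 5(-0.4) + 0(0.6) = -2.0Δ_oct = -2.0 × 395 = -790 kJ/mol.
High-spin d⁵ would be t₂g³ eg² with 0 pairs; low-spin has 2, so 2 excess pairs cost +2P = +642 kJ/mol.
Net CFSE = -790 + 642 = -148 kJ/mol.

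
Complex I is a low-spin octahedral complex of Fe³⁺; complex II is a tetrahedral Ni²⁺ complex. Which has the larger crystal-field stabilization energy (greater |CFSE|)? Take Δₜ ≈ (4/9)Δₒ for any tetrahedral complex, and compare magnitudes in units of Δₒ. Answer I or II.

I

I: Group 8 minus oxidation state +3 gives a d⁵ configuration for Fe³⁺; t₂g⁵ eg⁰, CFSE = -2.0Δₒ.
II: Ni sits in group 10; removing 2 electrons leaves Ni²⁺ with 10 − 2 = 8 d electrons; With tetrahedral geometry the complex is necessarily high-spin; e⁴ t₂⁴, CFSE = -0.8Δₜ ≈ -0.36Δₒ.
So I has the larger |CFSE|.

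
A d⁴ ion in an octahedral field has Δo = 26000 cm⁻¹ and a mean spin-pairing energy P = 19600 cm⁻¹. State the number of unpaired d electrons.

2

Here Δo > P (26000 > 19600), so the low-spin state is favoured.
Filling d⁴ accordingly: t₂g⁴ eg⁰.
Unpaired electrons: 2.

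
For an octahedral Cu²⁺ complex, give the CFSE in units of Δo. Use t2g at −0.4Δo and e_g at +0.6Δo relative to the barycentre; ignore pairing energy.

-0.6 Δo

Group 11 minus oxidation state +2 gives a d⁹ configuration for Cu²⁺.
For octahedral d⁹ the high- and low-spin configurations coincide.
Configuration: t2g^6 e_g^3.
CFSE = 6(-0.4Δo) + 3(0.6Δo) = -2.4Δo + 1.8Δo = -0.6Δo.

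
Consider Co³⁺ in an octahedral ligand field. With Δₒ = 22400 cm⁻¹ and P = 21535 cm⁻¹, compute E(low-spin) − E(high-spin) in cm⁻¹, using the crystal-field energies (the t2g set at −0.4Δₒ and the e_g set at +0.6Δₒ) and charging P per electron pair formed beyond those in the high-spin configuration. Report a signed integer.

-1730

Co is in group 9, so Co³⁺ is d⁶ (9 − 3 = 6).
High-spin d⁶ fills as t2g^4 e_g^2 with CFSE 4(−0.4) + 2(+0.6) = -0.4Δₒ = -8960 cm⁻¹.
Low-spin: t2g^6 e_g^0, orbital CFSE = -2.4Δₒ = -53760 cm⁻¹; plus 2 excess pairs × P = +43070 cm⁻¹; total -10690 cm⁻¹.
E(LS) − E(HS) = -10690 − (-8960) = -1730 cm⁻¹.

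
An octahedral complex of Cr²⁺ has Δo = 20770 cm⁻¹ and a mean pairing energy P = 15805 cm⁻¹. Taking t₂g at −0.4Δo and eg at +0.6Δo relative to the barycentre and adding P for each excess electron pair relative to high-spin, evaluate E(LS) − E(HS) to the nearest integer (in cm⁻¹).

Cr²⁺: group 6, so d-count = 6 − 2 = 4.
High-spin: t₂g³ eg¹, CFSE = -0.6Δo = -12462 cm⁻¹.
Low-spin: t₂g⁴ eg⁰, orbital CFSE = -1.6Δo = -33232 cm⁻¹; plus 1 excess pair × P = +15805 cm⁻¹; total -17427 cm⁻¹.
The difference is -17427 − (-12462) = -4965 cm⁻¹, so low-spin lies lower.

-4965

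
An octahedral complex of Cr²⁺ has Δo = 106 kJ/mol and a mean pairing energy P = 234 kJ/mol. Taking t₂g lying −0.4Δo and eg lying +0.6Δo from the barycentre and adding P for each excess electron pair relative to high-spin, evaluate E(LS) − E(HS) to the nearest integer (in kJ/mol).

Cr²⁺: group 6, so d-count = 6 − 2 = 4.
In the high-spin limit (t₂g³ eg¹) the orbital term is -0.6Δo = -64 kJ/mol, with no excess pairing.
For low-spin the configuration is t₂g⁴ eg⁰: orbital energy -1.6 × 106 = -170 kJ/mol, and 1 additional pair relative to high-spin adds 234 kJ/mol, giving 64 kJ/mol.
Thus E(LS) − E(HS) = 128 kJ/mol.

128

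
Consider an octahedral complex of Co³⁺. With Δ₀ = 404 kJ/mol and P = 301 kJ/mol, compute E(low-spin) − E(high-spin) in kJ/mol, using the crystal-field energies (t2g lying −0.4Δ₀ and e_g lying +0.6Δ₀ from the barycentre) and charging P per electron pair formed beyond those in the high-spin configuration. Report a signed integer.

Co is in group 9, so Co³⁺ is d⁶ (9 − 3 = 6).
High-spin: t2g^4 e_g^2, CFSE = -0.4Δ₀ = -162 kJ/mol.
Low-spin: t2g^6 e_g^0, orbital CFSE = -2.4Δ₀ = -970 kJ/mol; plus 2 excess pairs × P = +602 kJ/mol; total -368 kJ/mol.
Thus E(LS) − E(HS) = -206 kJ/mol.

-206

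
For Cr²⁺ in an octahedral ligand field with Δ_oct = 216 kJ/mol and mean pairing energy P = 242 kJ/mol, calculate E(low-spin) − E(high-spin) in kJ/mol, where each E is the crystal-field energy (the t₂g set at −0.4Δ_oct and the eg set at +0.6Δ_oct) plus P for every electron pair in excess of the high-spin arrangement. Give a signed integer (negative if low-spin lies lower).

26

Cr²⁺: group 6, so d-count = 6 − 2 = 4.
In the high-spin limit (t₂g³ eg¹) the orbital term is -0.6Δ_oct = -130 kJ/mol, with no excess pairing.
Low-spin t₂g⁴ eg⁰ gives -1.6Δ_oct = -346 kJ/mol, but forming 1 extra pair costs 1P = 242 kJ/mol, so E(LS) = -346 + 242 = -104 kJ/mol.
Thus E(LS) − E(HS) = 26 kJ/mol.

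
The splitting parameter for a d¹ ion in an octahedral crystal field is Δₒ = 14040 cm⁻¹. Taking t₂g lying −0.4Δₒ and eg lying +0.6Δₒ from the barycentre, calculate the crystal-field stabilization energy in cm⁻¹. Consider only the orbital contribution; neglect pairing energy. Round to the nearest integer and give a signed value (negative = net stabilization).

Electron filling gives t₂g¹ eg⁰.
CFSE(orbital) = 1×(-0.4Δₒ) + 0×(0.6Δₒ) = -0.4Δₒ; with Δₒ = 14040 cm⁻¹ that is -5616 cm⁻¹.

-5616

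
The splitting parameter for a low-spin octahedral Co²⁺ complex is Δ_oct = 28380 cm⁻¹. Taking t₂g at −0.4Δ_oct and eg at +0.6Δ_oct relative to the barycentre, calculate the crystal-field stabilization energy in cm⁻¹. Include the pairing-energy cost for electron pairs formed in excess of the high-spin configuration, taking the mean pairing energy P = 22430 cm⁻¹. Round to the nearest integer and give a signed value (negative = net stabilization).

-28654

Co is in group 9, so Co²⁺ is d⁷ (9 − 2 = 7).
Configuration: t₂g⁶ eg¹.
The orbital stabilization is -1.8Δ_oct = -1.8 × 28380 = -51084 cm⁻¹.
Relative to high-spin t₂g⁵ eg² (2 paired), the low-spin configuration has 1 additional pair, contributing +1 × 22430 = +22430 cm⁻¹.
Net CFSE = -51084 + 22430 = -28654 cm⁻¹.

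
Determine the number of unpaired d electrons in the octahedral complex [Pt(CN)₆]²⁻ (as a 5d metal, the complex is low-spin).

0

Each CN⁻ contributes -1; 6 × (-1) = -6. With overall charge -2, Pt is in the +4 oxidation state.
Pt⁴⁺: group 10, so d-count = 10 − 4 = 6.
Configuration: t2g^6 e_g^0, giving 0 unpaired electrons.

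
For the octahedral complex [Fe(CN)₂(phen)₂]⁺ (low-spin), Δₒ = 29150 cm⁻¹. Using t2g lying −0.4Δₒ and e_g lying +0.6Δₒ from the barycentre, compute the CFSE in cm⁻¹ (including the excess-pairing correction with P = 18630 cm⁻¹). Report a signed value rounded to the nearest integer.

-21040

Ligand charges: 2×(-1) from CN⁻ and 2×(+0) from phen sum to -2; with overall charge +1, Fe is +3.
Group 8 minus oxidation state +3 gives a d⁵ configuration for Fe³⁺.
The d⁵ electrons fill as t2g^5 e_g^0.
CFSE(orbital) = 5×(-0.4Δₒ) + 0×(0.6Δₒ) = -2.0Δₒ; with Δₒ = 29150 cm⁻¹ that is -58300 cm⁻¹.
High-spin d⁵ would be t2g^3 e_g^2 with 0 pairs; low-spin has 2, so 2 excess pairs cost +2P = +37260 cm⁻¹.
Net CFSE = -58300 + 37260 = -21040 cm⁻¹.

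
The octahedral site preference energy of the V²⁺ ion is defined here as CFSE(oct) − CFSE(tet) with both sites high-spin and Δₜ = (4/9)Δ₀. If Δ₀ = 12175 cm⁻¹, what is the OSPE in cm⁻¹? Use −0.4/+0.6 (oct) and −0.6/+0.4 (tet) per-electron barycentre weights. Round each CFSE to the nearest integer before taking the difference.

Group 5 minus oxidation state +2 gives a d³ configuration for V²⁺.
Octahedral (high-spin): t2g^3 e_g^0, CFSE = 3(−0.4) + 0(+0.6) = -1.2Δ₀ = -1.2 × 12175 = -14610 cm⁻¹.
Tetrahedral e^2 t2^1 gives -0.8Δₜ = -0.8 × (4/9) × 12175 = -4329 cm⁻¹.
OSPE = CFSE(oct) − CFSE(tet) = -14610 − (-4329) = -10281 cm⁻¹.

-10281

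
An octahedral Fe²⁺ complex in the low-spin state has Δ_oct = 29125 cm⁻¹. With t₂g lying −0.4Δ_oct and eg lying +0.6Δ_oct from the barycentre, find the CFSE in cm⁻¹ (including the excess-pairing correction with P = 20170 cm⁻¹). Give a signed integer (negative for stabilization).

-29560

Fe is in group 8, so Fe²⁺ is d⁶ (8 − 2 = 6).
The d⁶ electrons fill as t₂g⁶ eg⁰.
CFSE(orbital) = 6×(-0.4Δ_oct) + 0×(0.6Δ_oct) = -2.4Δ_oct; with Δ_oct = 29125 cm⁻¹ that is -69900 cm⁻¹.
Relative to high-spin t₂g⁴ eg² (1 paired), the low-spin configuration has 2 additional pairs, contributing +2 × 20170 = +40340 cm⁻¹.
Overall CFSE = -69900 + 40340 = -29560 cm⁻¹.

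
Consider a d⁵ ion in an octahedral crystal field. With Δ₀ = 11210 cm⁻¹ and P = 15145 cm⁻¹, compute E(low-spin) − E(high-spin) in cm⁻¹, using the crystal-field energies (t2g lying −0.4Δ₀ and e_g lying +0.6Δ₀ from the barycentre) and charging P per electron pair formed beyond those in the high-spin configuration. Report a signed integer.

7870

High-spin d⁵ fills as t2g^3 e_g^2 with CFSE 3(−0.4) + 2(+0.6) = 0.0Δ₀ = 0 cm⁻¹.
For low-spin the configuration is t2g^5 e_g^0: orbital energy -2.0 × 11210 = -22420 cm⁻¹, and 2 additional pairs relative to high-spin add 30290 cm⁻¹, giving 7870 cm⁻¹.
The difference is 7870 − (0) = 7870 cm⁻¹, so high-spin lies lower.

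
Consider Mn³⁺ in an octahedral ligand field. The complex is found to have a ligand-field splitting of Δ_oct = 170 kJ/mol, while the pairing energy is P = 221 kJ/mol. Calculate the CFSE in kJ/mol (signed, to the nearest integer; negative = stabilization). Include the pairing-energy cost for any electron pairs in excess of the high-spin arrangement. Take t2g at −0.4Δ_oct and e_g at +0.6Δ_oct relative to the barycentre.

-102

Mn is in group 7, so Mn³⁺ is d⁴ (7 − 3 = 4).
Since Δ_oct = 170 kJ/mol < P = 221 kJ/mol, the complex adopts the high-spin configuration.
Filling d⁴ accordingly: t2g^3 e_g^1.
Orbital CFSE = -0.6Δ_oct = -0.6 × 170 = -102 kJ/mol.
High-spin has no excess pairs, so no pairing correction applies.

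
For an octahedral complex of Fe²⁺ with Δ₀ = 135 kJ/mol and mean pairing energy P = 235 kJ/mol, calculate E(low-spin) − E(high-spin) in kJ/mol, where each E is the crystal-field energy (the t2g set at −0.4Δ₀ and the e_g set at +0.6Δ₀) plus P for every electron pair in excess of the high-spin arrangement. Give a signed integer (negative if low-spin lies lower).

200

Fe²⁺: group 8, so d-count = 8 − 2 = 6.
In the high-spin limit (t2g^4 e_g^2) the orbital term is -0.4Δ₀ = -54 kJ/mol, with no excess pairing.
Low-spin t2g^6 e_g^0 gives -2.4Δ₀ = -324 kJ/mol, but forming 2 extra pairs costs 2P = 470 kJ/mol, so E(LS) = -324 + 470 = 146 kJ/mol.
Thus E(LS) − E(HS) = 200 kJ/mol.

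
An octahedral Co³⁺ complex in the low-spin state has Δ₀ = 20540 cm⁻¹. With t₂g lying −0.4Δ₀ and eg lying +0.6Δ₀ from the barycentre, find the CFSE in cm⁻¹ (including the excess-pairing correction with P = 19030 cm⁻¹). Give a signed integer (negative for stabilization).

Co sits in group 9; removing 3 electrons leaves Co³⁺ with 9 − 3 = 6 d electrons.
Electron filling gives t₂g⁶ eg⁰.
Orbital CFSE = 6(-0.4) + 0(0.6) = -2.4Δ₀ = -2.4 × 20540 = -49296 cm⁻¹.
High-spin d⁶ would be t₂g⁴ eg² with 1 pair; low-spin has 3, so 2 excess pairs cost +2P = +38060 cm⁻¹.
Combining: -49296 + 38060 = -11236 cm⁻¹.

-11236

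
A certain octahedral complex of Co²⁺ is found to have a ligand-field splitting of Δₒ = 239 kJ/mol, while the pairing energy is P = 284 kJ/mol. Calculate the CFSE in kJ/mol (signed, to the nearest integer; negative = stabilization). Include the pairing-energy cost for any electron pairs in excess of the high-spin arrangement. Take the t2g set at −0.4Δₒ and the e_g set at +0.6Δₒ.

Co is in group 9, so Co²⁺ is d⁷ (9 − 2 = 7).
Since Δₒ = 239 kJ/mol < P = 284 kJ/mol, the complex adopts the high-spin configuration.
Configuration: t2g^5 e_g^2.
Orbital CFSE = -0.8Δₒ = -0.8 × 239 = -191 kJ/mol.
High-spin has no excess pairs, so no pairing correction applies.

-191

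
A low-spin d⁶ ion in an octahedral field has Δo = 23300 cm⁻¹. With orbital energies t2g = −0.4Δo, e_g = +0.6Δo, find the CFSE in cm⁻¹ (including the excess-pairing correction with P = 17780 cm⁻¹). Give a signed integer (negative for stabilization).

-20360

Electron filling gives t2g^6 e_g^0.
The orbital stabilization is -2.4Δo = -2.4 × 23300 = -55920 cm⁻¹.
Pairing penalty: 3 pairs vs 1 in the high-spin reference → 2 extra × P = 35560 cm⁻¹.
Overall CFSE = -55920 + 35560 = -20360 cm⁻¹.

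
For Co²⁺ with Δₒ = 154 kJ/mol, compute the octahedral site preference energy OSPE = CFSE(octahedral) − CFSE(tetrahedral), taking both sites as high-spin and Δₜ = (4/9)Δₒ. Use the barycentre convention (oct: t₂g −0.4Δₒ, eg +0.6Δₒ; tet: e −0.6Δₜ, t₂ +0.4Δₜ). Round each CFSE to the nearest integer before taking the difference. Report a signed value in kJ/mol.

Group 9 minus oxidation state +2 gives a d⁷ configuration for Co²⁺.
Octahedral (high-spin): t₂g⁵ eg², CFSE = 5(−0.4) + 2(+0.6) = -0.8Δₒ = -0.8 × 154 = -123 kJ/mol.
Tetrahedral: e⁴ t₂³, CFSE = 4(−0.6) + 3(+0.4) = -1.2Δₜ = -1.2 × (4/9) × 154 = -82 kJ/mol.
OSPE = -123 − (-82) = -41 kJ/mol.

-41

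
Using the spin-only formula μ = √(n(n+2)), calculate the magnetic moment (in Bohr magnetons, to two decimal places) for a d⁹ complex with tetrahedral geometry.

1.73 Bohr magnetons

Tetrahedral splitting is small, so the complex is high-spin.
Configuration: e^4 t2^5 → 1 unpaired electron.
μ(spin-only) = √[1(1+2)] = √3 ≈ 1.73 Bohr magnetons.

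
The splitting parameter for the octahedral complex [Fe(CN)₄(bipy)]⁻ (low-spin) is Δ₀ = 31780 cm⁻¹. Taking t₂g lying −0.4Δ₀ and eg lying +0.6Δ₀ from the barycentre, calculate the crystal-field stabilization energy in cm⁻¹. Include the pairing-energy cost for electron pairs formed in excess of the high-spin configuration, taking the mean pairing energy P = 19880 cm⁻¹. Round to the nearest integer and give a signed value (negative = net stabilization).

Ligand charges: 4×(-1) from CN⁻ and 1×(+0) from bipy sum to -4; with overall charge -1, Fe is +3.
Group 8 minus oxidation state +3 gives a d⁵ configuration for Fe³⁺.
Configuration: t₂g⁵ eg⁰.
CFSE(orbital) = 5×(-0.4Δ₀) + 0×(0.6Δ₀) = -2.0Δ₀; with Δ₀ = 31780 cm⁻¹ that is -63560 cm⁻¹.
Pairing penalty: 2 pairs vs 0 in the high-spin reference → 2 extra × P = 39760 cm⁻¹.
Overall CFSE = -63560 + 39760 = -23800 cm⁻¹.

-23800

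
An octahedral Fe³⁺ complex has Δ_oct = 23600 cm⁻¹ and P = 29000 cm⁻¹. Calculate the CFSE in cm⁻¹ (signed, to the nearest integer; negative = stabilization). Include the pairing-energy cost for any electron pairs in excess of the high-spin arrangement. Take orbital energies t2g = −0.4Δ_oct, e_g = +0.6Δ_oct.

Fe is in group 8, so Fe³⁺ is d⁵ (8 − 3 = 5).
Since Δ_oct = 23600 cm⁻¹ < P = 29000 cm⁻¹, the complex adopts the high-spin configuration.
That gives t2g^3 e_g^2.
Orbital CFSE = 0.0Δ_oct = 0.0 × 23600 = 0 cm⁻¹.
High-spin has no excess pairs, so no pairing correction applies.

0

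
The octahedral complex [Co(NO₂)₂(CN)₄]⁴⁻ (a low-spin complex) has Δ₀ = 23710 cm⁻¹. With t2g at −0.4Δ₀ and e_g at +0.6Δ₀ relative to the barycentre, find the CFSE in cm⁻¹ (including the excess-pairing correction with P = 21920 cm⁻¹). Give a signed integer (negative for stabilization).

Ligand charges: 2×(-1) from NO₂⁻ and 4×(-1) from CN⁻ sum to -6; with overall charge -4, Co is +2.
Group 9 minus oxidation state +2 gives a d⁷ configuration for Co²⁺.
Electron filling gives t2g^6 e_g^1.
The orbital stabilization is -1.8Δ₀ = -1.8 × 23710 = -42678 cm⁻¹.
Relative to high-spin t2g^5 e_g^2 (2 paired), the low-spin configuration has 1 additional pair, contributing +1 × 21920 = +21920 cm⁻¹.
Overall CFSE = -42678 + 21920 = -20758 cm⁻¹.

-20758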